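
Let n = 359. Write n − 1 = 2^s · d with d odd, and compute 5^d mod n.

359 − 1 = 358 = 2^1 · 179, so d = 179.
5^1 ≡ 5 (mod 359)
5^2 ≡ 5^2 = 25 ≡ 25 (mod 359)
5^4 ≡ 25^2 = 625 ≡ 266 (mod 359)
5^8 ≡ 266^2 = 70756 ≡ 33 (mod 359)
5^16 ≡ 33^2 = 1089 ≡ 12 (mod 359)
5^32 ≡ 12^2 = 144 ≡ 144 (mod 359)
5^64 ≡ 144^2 = 20736 ≡ 273 (mod 359)
5^128 ≡ 273^2 = 74529 ≡ 216 (mod 359)
179 = 128 + 32 + 16 + 2 + 1 in binary powers of 2.
So 5^179 ≡ 216 · 144 · 12 · 25 · 5 ≡ 1 (mod 359).
Since 5^d ≡ 1 (mod 359), base 5 does not prove 359 composite.

1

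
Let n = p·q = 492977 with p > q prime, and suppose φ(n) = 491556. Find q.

φ(n) = (p−1)(q−1) = n − (p+q) + 1, so p + q = 492977 − 491556 + 1 = 1422.
p and q are the roots of t² − 1422t + 492977 = 0.
Discriminant: 1422² − 4·492977 = 2022084 − 1971908 = 50176; √50176 = 224.
q = (1422 − 224)/2 = 599, p = (1422 + 224)/2 = 823.
Check: 599 · 823 = 492977.

599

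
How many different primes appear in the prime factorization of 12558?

12558 = 2 · 6279
6279 = 3 · 2093
2093 = 7 · 299
299 = 13 · 23
12558 = 2 · 3 · 7 · 13 · 23, which has 5 distinct prime factors.

5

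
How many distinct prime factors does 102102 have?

6

102102 = 2 · 51051
51051 = 3 · 17017
17017 = 7 · 2431
2431 = 11 · 221
221 = 13 · 17
102102 = 2 · 3 · 7 · 11 · 13 · 17, which has 6 distinct prime factors.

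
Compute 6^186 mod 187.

6^1 ≡ 6 (mod 187)
6^2 ≡ 6^2 = 36 ≡ 36 (mod 187)
6^4 ≡ 36^2 = 1296 ≡ 174 (mod 187)
6^8 ≡ 174^2 = 30276 ≡ 169 (mod 187)
6^16 ≡ 169^2 = 28561 ≡ 137 (mod 187)
6^32 ≡ 137^2 = 18769 ≡ 69 (mod 187)
6^64 ≡ 69^2 = 4761 ≡ 86 (mod 187)
6^128 ≡ 86^2 = 7396 ≡ 103 (mod 187)
186 = 128 + 32 + 16 + 8 + 2 in binary powers of 2.
So 6^186 ≡ 103 · 69 · 137 · 169 · 36 ≡ 49 (mod 187).
Since 49 ≠ 1, base 6 is a Fermat witness: 187 is composite.

49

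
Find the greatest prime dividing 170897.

170897 = 29 · 5893
5893 = 71 · 83
83 is prime.
So 170897 = 29 · 71 · 83; the largest prime factor is 83.

83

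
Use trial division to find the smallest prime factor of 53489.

89

53489 is odd.
Digit sum 29, not divisible by 3.
Ends in 9: not divisible by 5.
7: 53489 = 7·7641 + 2
11: 53489 = 11·4862 + 7
13: 53489 = 13·4114 + 7
17: 53489 = 17·3146 + 7
19: 53489 = 19·2815 + 4
23: 53489 = 23·2325 + 14
29: 53489 = 29·1844 + 13
31: 53489 = 31·1725 + 14
37: 53489 = 37·1445 + 24
41: 53489 = 41·1304 + 25
43: 53489 = 43·1243 + 40
47: 53489 = 47·1138 + 3
53: 53489 = 53·1009 + 12
59: 53489 = 59·906 + 35
61: 53489 = 61·876 + 53
67: 53489 = 67·798 + 23
71: 53489 = 71·753 + 26
73: 53489 = 73·732 + 53
79: 53489 = 79·677 + 6
83: 53489 = 83·644 + 37
89: 53489 = 89·601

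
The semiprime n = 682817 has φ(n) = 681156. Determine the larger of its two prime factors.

919

φ(n) = (p−1)(q−1) = n − (p+q) + 1, so p + q = 682817 − 681156 + 1 = 1662.
p and q are the roots of t² − 1662t + 682817 = 0.
Discriminant: 1662² − 4·682817 = 2762244 − 2731268 = 30976; √30976 = 176.
q = (1662 − 176)/2 = 743, p = (1662 + 176)/2 = 919.
Check: 743 · 919 = 682817.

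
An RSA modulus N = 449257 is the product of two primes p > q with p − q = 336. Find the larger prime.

859

Since p = q + 336, we have 449257 = q(q + 336), so q² + 336q − 449257 = 0.
Discriminant: 336² + 4·449257 = 112896 + 1797028 = 1909924; √1909924 = 1382.
q = (−336 + 1382)/2 = 523, and p = q + 336 = 859.
Check: 523 · 859 = 449257.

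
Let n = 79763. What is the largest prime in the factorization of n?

83

79763 = 31 · 2573
2573 = 31 · 83
83 is prime.
So 79763 = 31^2 · 83; the largest prime factor is 83.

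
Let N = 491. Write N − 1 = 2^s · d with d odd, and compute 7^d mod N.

491 − 1 = 490 = 2^1 · 245, so d = 245.
7^1 ≡ 7 (mod 491)
7^2 ≡ 7^2 = 49 ≡ 49 (mod 491)
7^4 ≡ 49^2 = 2401 ≡ 437 (mod 491)
7^8 ≡ 437^2 = 190969 ≡ 461 (mod 491)
7^16 ≡ 461^2 = 212521 ≡ 409 (mod 491)
7^32 ≡ 409^2 = 167281 ≡ 341 (mod 491)
7^64 ≡ 341^2 = 116281 ≡ 405 (mod 491)
7^128 ≡ 405^2 = 164025 ≡ 31 (mod 491)
245 = 128 + 64 + 32 + 16 + 4 + 1 in binary powers of 2.
So 7^245 ≡ 31 · 405 · 341 · 409 · 437 · 7 ≡ 490 (mod 491).
Since 7^d ≡ 490 (mod 491), base 7 does not prove 491 composite.

490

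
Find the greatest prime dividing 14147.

47

14147 = 7 · 2021
2021 = 43 · 47
47 is prime.
So 14147 = 7 · 43 · 47; the largest prime factor is 47.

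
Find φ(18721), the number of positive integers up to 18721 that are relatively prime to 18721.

Factor: 18721 = 97 · 193.
φ(18721) = (97−1) · (193−1) = 96 · 192 = 18432.

18432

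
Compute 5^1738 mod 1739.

5^1 ≡ 5 (mod 1739)
5^2 ≡ 5^2 = 25 ≡ 25 (mod 1739)
5^4 ≡ 25^2 = 625 ≡ 625 (mod 1739)
5^8 ≡ 625^2 = 390625 ≡ 1089 (mod 1739)
5^16 ≡ 1089^2 = 1185921 ≡ 1662 (mod 1739)
5^32 ≡ 1662^2 = 2762244 ≡ 712 (mod 1739)
5^64 ≡ 712^2 = 506944 ≡ 895 (mod 1739)
5^128 ≡ 895^2 = 801025 ≡ 1085 (mod 1739)
5^256 ≡ 1085^2 = 1177225 ≡ 1661 (mod 1739)
5^512 ≡ 1661^2 = 2758921 ≡ 867 (mod 1739)
5^1024 ≡ 867^2 = 751689 ≡ 441 (mod 1739)
1738 = 1024 + 512 + 128 + 64 + 8 + 2 in binary powers of 2.
So 5^1738 ≡ 441 · 867 · 1085 · 895 · 1089 · 25 ≡ 474 (mod 1739).
Since 474 ≠ 1, base 5 is a Fermat witness: 1739 is composite.

474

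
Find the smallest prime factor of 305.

5

305 is odd.
Digit sum 8, not divisible by 3.
Ends in 5: divisible by 5.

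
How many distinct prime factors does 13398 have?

5

13398 = 2 · 6699
6699 = 3 · 2233
2233 = 7 · 319
319 = 11 · 29
13398 = 2 · 3 · 7 · 11 · 29, which has 5 distinct prime factors.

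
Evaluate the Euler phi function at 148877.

Factor: 148877 = 53^3.
φ(148877) = 53^2·(53−1) = 146068.

146068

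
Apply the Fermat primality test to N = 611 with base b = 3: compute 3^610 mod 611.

3^1 ≡ 3 (mod 611)
3^2 ≡ 3^2 = 9 ≡ 9 (mod 611)
3^4 ≡ 9^2 = 81 ≡ 81 (mod 611)
3^8 ≡ 81^2 = 6561 ≡ 451 (mod 611)
3^16 ≡ 451^2 = 203401 ≡ 549 (mod 611)
3^32 ≡ 549^2 = 301401 ≡ 178 (mod 611)
3^64 ≡ 178^2 = 31684 ≡ 523 (mod 611)
3^128 ≡ 523^2 = 273529 ≡ 412 (mod 611)
3^256 ≡ 412^2 = 169744 ≡ 497 (mod 611)
3^512 ≡ 497^2 = 247009 ≡ 165 (mod 611)
610 = 512 + 64 + 32 + 2 in binary powers of 2.
So 3^610 ≡ 165 · 523 · 178 · 9 ≡ 341 (mod 611).
Since 341 ≠ 1, base 3 is a Fermat witness: 611 is composite.

341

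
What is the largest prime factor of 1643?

53

1643 = 31 · 53
53 is prime.
So 1643 = 31 · 53; the largest prime factor is 53.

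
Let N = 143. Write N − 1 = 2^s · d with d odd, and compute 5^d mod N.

143 − 1 = 142 = 2^1 · 71, so d = 71.
5^1 ≡ 5 (mod 143)
5^2 ≡ 5^2 = 25 ≡ 25 (mod 143)
5^4 ≡ 25^2 = 625 ≡ 53 (mod 143)
5^8 ≡ 53^2 = 2809 ≡ 92 (mod 143)
5^16 ≡ 92^2 = 8464 ≡ 27 (mod 143)
5^32 ≡ 27^2 = 729 ≡ 14 (mod 143)
5^64 ≡ 14^2 = 196 ≡ 53 (mod 143)
71 = 64 + 4 + 2 + 1 in binary powers of 2.
So 5^71 ≡ 53 · 53 · 25 · 5 ≡ 60 (mod 143).
Squaring chain: 60; never reaches −1, so base 5 is a Miller–Rabin witness that 143 is composite.

60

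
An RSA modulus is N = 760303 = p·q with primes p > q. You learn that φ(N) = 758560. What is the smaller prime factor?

φ(n) = (p−1)(q−1) = n − (p+q) + 1, so p + q = 760303 − 758560 + 1 = 1744.
p and q are the roots of t² − 1744t + 760303 = 0.
Discriminant: 1744² − 4·760303 = 3041536 − 3041212 = 324; √324 = 18.
q = (1744 − 18)/2 = 863, p = (1744 + 18)/2 = 881.
Check: 863 · 881 = 760303.

863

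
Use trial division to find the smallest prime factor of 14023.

14023 is odd.
Digit sum 10, not divisible by 3.
Ends in 3: not divisible by 5.
7: 14023 = 7·2003 + 2
11: 14023 = 11·1274 + 9
13: 14023 = 13·1078 + 9
17: 14023 = 17·824 + 15
19: 14023 = 19·738 + 1
23: 14023 = 23·609 + 16
29: 14023 = 29·483 + 16
31: 14023 = 31·452 + 11
37: 14023 = 37·379

37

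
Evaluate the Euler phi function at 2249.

2064

Factor: 2249 = 13 · 173.
φ(2249) = (13−1) · (173−1) = 12 · 172 = 2064.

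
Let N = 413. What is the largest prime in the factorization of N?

59

413 = 7 · 59
59 is prime.
So 413 = 7 · 59; the largest prime factor is 59.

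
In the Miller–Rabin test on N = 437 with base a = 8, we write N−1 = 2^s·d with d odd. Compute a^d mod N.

141

437 − 1 = 436 = 2^2 · 109, so d = 109.
8^1 ≡ 8 (mod 437)
8^2 ≡ 8^2 = 64 ≡ 64 (mod 437)
8^4 ≡ 64^2 = 4096 ≡ 163 (mod 437)
8^8 ≡ 163^2 = 26569 ≡ 349 (mod 437)
8^16 ≡ 349^2 = 121801 ≡ 315 (mod 437)
8^32 ≡ 315^2 = 99225 ≡ 26 (mod 437)
8^64 ≡ 26^2 = 676 ≡ 239 (mod 437)
109 = 64 + 32 + 8 + 4 + 1 in binary powers of 2.
So 8^109 ≡ 239 · 26 · 349 · 163 · 8 ≡ 141 (mod 437).
Squaring chain: 141 → 216; never reaches −1, so base 8 is a Miller–Rabin witness that 437 is composite.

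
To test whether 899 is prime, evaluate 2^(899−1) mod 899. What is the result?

2^1 ≡ 2 (mod 899)
2^2 ≡ 2^2 = 4 ≡ 4 (mod 899)
2^4 ≡ 4^2 = 16 ≡ 16 (mod 899)
2^8 ≡ 16^2 = 256 ≡ 256 (mod 899)
2^16 ≡ 256^2 = 65536 ≡ 808 (mod 899)
2^32 ≡ 808^2 = 652864 ≡ 190 (mod 899)
2^64 ≡ 190^2 = 36100 ≡ 140 (mod 899)
2^128 ≡ 140^2 = 19600 ≡ 721 (mod 899)
2^256 ≡ 721^2 = 519841 ≡ 219 (mod 899)
2^512 ≡ 219^2 = 47961 ≡ 314 (mod 899)
898 = 512 + 256 + 128 + 2 in binary powers of 2.
So 2^898 ≡ 314 · 219 · 721 · 4 ≡ 845 (mod 899).
Since 845 ≠ 1, base 2 is a Fermat witness: 899 is composite.

845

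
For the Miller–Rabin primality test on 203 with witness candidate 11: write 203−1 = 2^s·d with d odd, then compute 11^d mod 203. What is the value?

177

203 − 1 = 202 = 2^1 · 101, so d = 101.
11^1 ≡ 11 (mod 203)
11^2 ≡ 11^2 = 121 ≡ 121 (mod 203)
11^4 ≡ 121^2 = 14641 ≡ 25 (mod 203)
11^8 ≡ 25^2 = 625 ≡ 16 (mod 203)
11^16 ≡ 16^2 = 256 ≡ 53 (mod 203)
11^32 ≡ 53^2 = 2809 ≡ 170 (mod 203)
11^64 ≡ 170^2 = 28900 ≡ 74 (mod 203)
101 = 64 + 32 + 4 + 1 in binary powers of 2.
So 11^101 ≡ 74 · 170 · 25 · 11 ≡ 177 (mod 203).
Squaring chain: 177; never reaches −1, so base 11 is a Miller–Rabin witness that 203 is composite.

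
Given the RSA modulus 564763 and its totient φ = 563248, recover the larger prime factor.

φ(n) = (p−1)(q−1) = n − (p+q) + 1, so p + q = 564763 − 563248 + 1 = 1516.
p and q are the roots of t² − 1516t + 564763 = 0.
Discriminant: 1516² − 4·564763 = 2298256 − 2259052 = 39204; √39204 = 198.
q = (1516 − 198)/2 = 659, p = (1516 + 198)/2 = 857.
Check: 659 · 857 = 564763.

857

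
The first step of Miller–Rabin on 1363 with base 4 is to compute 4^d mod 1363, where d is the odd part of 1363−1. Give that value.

1363 − 1 = 1362 = 2^1 · 681, so d = 681.
4^1 ≡ 4 (mod 1363)
4^2 ≡ 4^2 = 16 ≡ 16 (mod 1363)
4^4 ≡ 16^2 = 256 ≡ 256 (mod 1363)
4^8 ≡ 256^2 = 65536 ≡ 112 (mod 1363)
4^16 ≡ 112^2 = 12544 ≡ 277 (mod 1363)
4^32 ≡ 277^2 = 76729 ≡ 401 (mod 1363)
4^64 ≡ 401^2 = 160801 ≡ 1330 (mod 1363)
4^128 ≡ 1330^2 = 1768900 ≡ 1089 (mod 1363)
4^256 ≡ 1089^2 = 1185921 ≡ 111 (mod 1363)
4^512 ≡ 111^2 = 12321 ≡ 54 (mod 1363)
681 = 512 + 128 + 32 + 8 + 1 in binary powers of 2.
So 4^681 ≡ 54 · 1089 · 401 · 112 · 4 ≡ 361 (mod 1363).
Squaring chain: 361; never reaches −1, so base 4 is a Miller–Rabin witness that 1363 is composite.

361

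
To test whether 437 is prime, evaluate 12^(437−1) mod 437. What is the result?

12^1 ≡ 12 (mod 437)
12^2 ≡ 12^2 = 144 ≡ 144 (mod 437)
12^4 ≡ 144^2 = 20736 ≡ 197 (mod 437)
12^8 ≡ 197^2 = 38809 ≡ 353 (mod 437)
12^16 ≡ 353^2 = 124609 ≡ 64 (mod 437)
12^32 ≡ 64^2 = 4096 ≡ 163 (mod 437)
12^64 ≡ 163^2 = 26569 ≡ 349 (mod 437)
12^128 ≡ 349^2 = 121801 ≡ 315 (mod 437)
12^256 ≡ 315^2 = 99225 ≡ 26 (mod 437)
436 = 256 + 128 + 32 + 16 + 4 in binary powers of 2.
So 12^436 ≡ 26 · 315 · 163 · 64 · 197 ≡ 292 (mod 437).
Since 292 ≠ 1, base 12 is a Fermat witness: 437 is composite.

292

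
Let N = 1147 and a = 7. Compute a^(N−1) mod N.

1120

7^1 ≡ 7 (mod 1147)
7^2 ≡ 7^2 = 49 ≡ 49 (mod 1147)
7^4 ≡ 49^2 = 2401 ≡ 107 (mod 1147)
7^8 ≡ 107^2 = 11449 ≡ 1126 (mod 1147)
7^16 ≡ 1126^2 = 1267876 ≡ 441 (mod 1147)
7^32 ≡ 441^2 = 194481 ≡ 638 (mod 1147)
7^64 ≡ 638^2 = 407044 ≡ 1006 (mod 1147)
7^128 ≡ 1006^2 = 1012036 ≡ 382 (mod 1147)
7^256 ≡ 382^2 = 145924 ≡ 255 (mod 1147)
7^512 ≡ 255^2 = 65025 ≡ 793 (mod 1147)
7^1024 ≡ 793^2 = 628849 ≡ 293 (mod 1147)
1146 = 1024 + 64 + 32 + 16 + 8 + 2 in binary powers of 2.
So 7^1146 ≡ 293 · 1006 · 638 · 441 · 1126 · 49 ≡ 1120 (mod 1147).
Since 1120 ≠ 1, base 7 is a Fermat witness: 1147 is composite.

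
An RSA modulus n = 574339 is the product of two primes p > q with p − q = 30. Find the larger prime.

773

Since p = q + 30, we have 574339 = q(q + 30), so q² + 30q − 574339 = 0.
Discriminant: 30² + 4·574339 = 900 + 2297356 = 2298256; √2298256 = 1516.
q = (−30 + 1516)/2 = 743, and p = q + 30 = 773.
Check: 743 · 773 = 574339.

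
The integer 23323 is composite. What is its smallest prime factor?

83

23323 is odd.
Digit sum 13, not divisible by 3.
Ends in 3: not divisible by 5.
7: 23323 = 7·3331 + 6
11: 23323 = 11·2120 + 3
13: 23323 = 13·1794 + 1
17: 23323 = 17·1371 + 16
19: 23323 = 19·1227 + 10
23: 23323 = 23·1014 + 1
29: 23323 = 29·804 + 7
31: 23323 = 31·752 + 11
37: 23323 = 37·630 + 13
41: 23323 = 41·568 + 35
43: 23323 = 43·542 + 17
47: 23323 = 47·496 + 11
53: 23323 = 53·440 + 3
59: 23323 = 59·395 + 18
61: 23323 = 61·382 + 21
67: 23323 = 67·348 + 7
71: 23323 = 71·328 + 35
73: 23323 = 73·319 + 36
79: 23323 = 79·295 + 18
83: 23323 = 83·281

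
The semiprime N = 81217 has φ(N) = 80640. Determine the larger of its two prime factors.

φ(n) = (p−1)(q−1) = n − (p+q) + 1, so p + q = 81217 − 80640 + 1 = 578.
p and q are the roots of t² − 578t + 81217 = 0.
Discriminant: 578² − 4·81217 = 334084 − 324868 = 9216; √9216 = 96.
q = (578 − 96)/2 = 241, p = (578 + 96)/2 = 337.
Check: 241 · 337 = 81217.

337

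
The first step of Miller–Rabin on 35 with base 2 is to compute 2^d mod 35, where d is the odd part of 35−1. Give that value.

35 − 1 = 34 = 2^1 · 17, so d = 17.
2^1 ≡ 2 (mod 35)
2^2 ≡ 2^2 = 4 ≡ 4 (mod 35)
2^4 ≡ 4^2 = 16 ≡ 16 (mod 35)
2^8 ≡ 16^2 = 256 ≡ 11 (mod 35)
2^16 ≡ 11^2 = 121 ≡ 16 (mod 35)
17 = 16 + 1 in binary powers of 2.
So 2^17 ≡ 16 · 2 ≡ 32 (mod 35).
Squaring chain: 32; never reaches −1, so base 2 is a Miller–Rabin witness that 35 is composite.

32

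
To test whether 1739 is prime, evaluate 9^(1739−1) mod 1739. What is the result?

9^1 ≡ 9 (mod 1739)
9^2 ≡ 9^2 = 81 ≡ 81 (mod 1739)
9^4 ≡ 81^2 = 6561 ≡ 1344 (mod 1739)
9^8 ≡ 1344^2 = 1806336 ≡ 1254 (mod 1739)
9^16 ≡ 1254^2 = 1572516 ≡ 460 (mod 1739)
9^32 ≡ 460^2 = 211600 ≡ 1181 (mod 1739)
9^64 ≡ 1181^2 = 1394761 ≡ 83 (mod 1739)
9^128 ≡ 83^2 = 6889 ≡ 1672 (mod 1739)
9^256 ≡ 1672^2 = 2795584 ≡ 1011 (mod 1739)
9^512 ≡ 1011^2 = 1022121 ≡ 1328 (mod 1739)
9^1024 ≡ 1328^2 = 1763584 ≡ 238 (mod 1739)
1738 = 1024 + 512 + 128 + 64 + 8 + 2 in binary powers of 2.
So 9^1738 ≡ 238 · 1328 · 1672 · 83 · 1254 · 81 ≡ 638 (mod 1739).
Since 638 ≠ 1, base 9 is a Fermat witness: 1739 is composite.

638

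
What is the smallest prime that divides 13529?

13529 is odd.
Digit sum 20, not divisible by 3.
Ends in 9: not divisible by 5.
7: 13529 = 7·1932 + 5
11: 13529 = 11·1229 + 10
13: 13529 = 13·1040 + 9
17: 13529 = 17·795 + 14
19: 13529 = 19·712 + 1
23: 13529 = 23·588 + 5
29: 13529 = 29·466 + 15
31: 13529 = 31·436 + 13
37: 13529 = 37·365 + 24
41: 13529 = 41·329 + 40
43: 13529 = 43·314 + 27
47: 13529 = 47·287 + 40
53: 13529 = 53·255 + 14
59: 13529 = 59·229 + 18
61: 13529 = 61·221 + 48
67: 13529 = 67·201 + 62
71: 13529 = 71·190 + 39
73: 13529 = 73·185 + 24
79: 13529 = 79·171 + 20
83: 13529 = 83·163

83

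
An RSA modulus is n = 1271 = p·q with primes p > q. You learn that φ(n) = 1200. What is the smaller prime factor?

φ(n) = (p−1)(q−1) = n − (p+q) + 1, so p + q = 1271 − 1200 + 1 = 72.
p and q are the roots of t² − 72t + 1271 = 0.
Discriminant: 72² − 4·1271 = 5184 − 5084 = 100; √100 = 10.
q = (72 − 10)/2 = 31, p = (72 + 10)/2 = 41.
Check: 31 · 41 = 1271.

31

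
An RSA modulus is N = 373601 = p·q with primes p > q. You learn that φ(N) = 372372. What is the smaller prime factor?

φ(n) = (p−1)(q−1) = n − (p+q) + 1, so p + q = 373601 − 372372 + 1 = 1230.
p and q are the roots of t² − 1230t + 373601 = 0.
Discriminant: 1230² − 4·373601 = 1512900 − 1494404 = 18496; √18496 = 136.
q = (1230 − 136)/2 = 547, p = (1230 + 136)/2 = 683.
Check: 547 · 683 = 373601.

547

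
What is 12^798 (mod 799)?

780

12^1 ≡ 12 (mod 799)
12^2 ≡ 12^2 = 144 ≡ 144 (mod 799)
12^4 ≡ 144^2 = 20736 ≡ 761 (mod 799)
12^8 ≡ 761^2 = 579121 ≡ 645 (mod 799)
12^16 ≡ 645^2 = 416025 ≡ 545 (mod 799)
12^32 ≡ 545^2 = 297025 ≡ 596 (mod 799)
12^64 ≡ 596^2 = 355216 ≡ 460 (mod 799)
12^128 ≡ 460^2 = 211600 ≡ 664 (mod 799)
12^256 ≡ 664^2 = 440896 ≡ 647 (mod 799)
12^512 ≡ 647^2 = 418609 ≡ 732 (mod 799)
798 = 512 + 256 + 16 + 8 + 4 + 2 in binary powers of 2.
So 12^798 ≡ 732 · 647 · 545 · 645 · 761 · 144 ≡ 780 (mod 799).
Since 780 ≠ 1, base 12 is a Fermat witness: 799 is composite.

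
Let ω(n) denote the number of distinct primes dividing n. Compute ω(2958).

2958 = 2 · 1479
1479 = 3 · 493
493 = 17 · 29
2958 = 2 · 3 · 17 · 29, which has 4 distinct prime factors.

4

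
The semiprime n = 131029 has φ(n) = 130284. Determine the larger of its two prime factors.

463

φ(n) = (p−1)(q−1) = n − (p+q) + 1, so p + q = 131029 − 130284 + 1 = 746.
p and q are the roots of t² − 746t + 131029 = 0.
Discriminant: 746² − 4·131029 = 556516 − 524116 = 32400; √32400 = 180.
q = (746 − 180)/2 = 283, p = (746 + 180)/2 = 463.
Check: 283 · 463 = 131029.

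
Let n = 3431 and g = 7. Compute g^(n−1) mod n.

7^1 ≡ 7 (mod 3431)
7^2 ≡ 7^2 = 49 ≡ 49 (mod 3431)
7^4 ≡ 49^2 = 2401 ≡ 2401 (mod 3431)
7^8 ≡ 2401^2 = 5764801 ≡ 721 (mod 3431)
7^16 ≡ 721^2 = 519841 ≡ 1760 (mod 3431)
7^32 ≡ 1760^2 = 3097600 ≡ 2838 (mod 3431)
7^64 ≡ 2838^2 = 8054244 ≡ 1687 (mod 3431)
7^128 ≡ 1687^2 = 2845969 ≡ 1670 (mod 3431)
7^256 ≡ 1670^2 = 2788900 ≡ 2928 (mod 3431)
7^512 ≡ 2928^2 = 8573184 ≡ 2546 (mod 3431)
7^1024 ≡ 2546^2 = 6482116 ≡ 957 (mod 3431)
7^2048 ≡ 957^2 = 915849 ≡ 3203 (mod 3431)
3430 = 2048 + 1024 + 256 + 64 + 32 + 4 + 2 in binary powers of 2.
So 7^3430 ≡ 3203 · 957 · 2928 · 1687 · 2838 · 2401 · 49 ≡ 3069 (mod 3431).
Since 3069 ≠ 1, base 7 is a Fermat witness: 3431 is composite.

3069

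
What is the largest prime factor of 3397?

3397 = 43 · 79
79 is prime.
So 3397 = 43 · 79; the largest prime factor is 79.

79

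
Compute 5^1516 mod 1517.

5^1 ≡ 5 (mod 1517)
5^2 ≡ 5^2 = 25 ≡ 25 (mod 1517)
5^4 ≡ 25^2 = 625 ≡ 625 (mod 1517)
5^8 ≡ 625^2 = 390625 ≡ 756 (mod 1517)
5^16 ≡ 756^2 = 571536 ≡ 1144 (mod 1517)
5^32 ≡ 1144^2 = 1308736 ≡ 1082 (mod 1517)
5^64 ≡ 1082^2 = 1170724 ≡ 1117 (mod 1517)
5^128 ≡ 1117^2 = 1247689 ≡ 715 (mod 1517)
5^256 ≡ 715^2 = 511225 ≡ 1513 (mod 1517)
5^512 ≡ 1513^2 = 2289169 ≡ 16 (mod 1517)
5^1024 ≡ 16^2 = 256 ≡ 256 (mod 1517)
1516 = 1024 + 256 + 128 + 64 + 32 + 8 + 4 in binary powers of 2.
So 5^1516 ≡ 256 · 1513 · 715 · 1117 · 1082 · 756 · 625 ≡ 1513 (mod 1517).
Since 1513 ≠ 1, base 5 is a Fermat witness: 1517 is composite.

1513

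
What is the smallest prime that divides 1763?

1763 is odd.
Digit sum 17, not divisible by 3.
Ends in 3: not divisible by 5.
7: 1763 = 7·251 + 6
11: 1763 = 11·160 + 3
13: 1763 = 13·135 + 8
17: 1763 = 17·103 + 12
19: 1763 = 19·92 + 15
23: 1763 = 23·76 + 15
29: 1763 = 29·60 + 23
31: 1763 = 31·56 + 27
37: 1763 = 37·47 + 24
41: 1763 = 41·43

41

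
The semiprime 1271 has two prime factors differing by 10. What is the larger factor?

Since p = q + 10, we have 1271 = q(q + 10), so q² + 10q − 1271 = 0.
Discriminant: 10² + 4·1271 = 100 + 5084 = 5184; √5184 = 72.
q = (−10 + 72)/2 = 31, and p = q + 10 = 41.
Check: 31 · 41 = 1271.

41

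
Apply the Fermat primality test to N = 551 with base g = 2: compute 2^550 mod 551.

2^1 ≡ 2 (mod 551)
2^2 ≡ 2^2 = 4 ≡ 4 (mod 551)
2^4 ≡ 4^2 = 16 ≡ 16 (mod 551)
2^8 ≡ 16^2 = 256 ≡ 256 (mod 551)
2^16 ≡ 256^2 = 65536 ≡ 518 (mod 551)
2^32 ≡ 518^2 = 268324 ≡ 538 (mod 551)
2^64 ≡ 538^2 = 289444 ≡ 169 (mod 551)
2^128 ≡ 169^2 = 28561 ≡ 460 (mod 551)
2^256 ≡ 460^2 = 211600 ≡ 16 (mod 551)
2^512 ≡ 16^2 = 256 ≡ 256 (mod 551)
550 = 512 + 32 + 4 + 2 in binary powers of 2.
So 2^550 ≡ 256 · 538 · 16 · 4 ≡ 245 (mod 551).
Since 245 ≠ 1, base 2 is a Fermat witness: 551 is composite.

245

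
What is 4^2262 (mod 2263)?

1597

4^1 ≡ 4 (mod 2263)
4^2 ≡ 4^2 = 16 ≡ 16 (mod 2263)
4^4 ≡ 16^2 = 256 ≡ 256 (mod 2263)
4^8 ≡ 256^2 = 65536 ≡ 2172 (mod 2263)
4^16 ≡ 2172^2 = 4717584 ≡ 1492 (mod 2263)
4^32 ≡ 1492^2 = 2226064 ≡ 1535 (mod 2263)
4^64 ≡ 1535^2 = 2356225 ≡ 442 (mod 2263)
4^128 ≡ 442^2 = 195364 ≡ 746 (mod 2263)
4^256 ≡ 746^2 = 556516 ≡ 2081 (mod 2263)
4^512 ≡ 2081^2 = 4330561 ≡ 1442 (mod 2263)
4^1024 ≡ 1442^2 = 2079364 ≡ 1930 (mod 2263)
4^2048 ≡ 1930^2 = 3724900 ≡ 2 (mod 2263)
2262 = 2048 + 128 + 64 + 16 + 4 + 2 in binary powers of 2.
So 4^2262 ≡ 2 · 746 · 442 · 1492 · 256 · 16 ≡ 1597 (mod 2263).
Since 1597 ≠ 1, base 4 is a Fermat witness: 2263 is composite.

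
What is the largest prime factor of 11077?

53

11077 = 11 · 1007
1007 = 19 · 53
53 is prime.
So 11077 = 11 · 19 · 53; the largest prime factor is 53.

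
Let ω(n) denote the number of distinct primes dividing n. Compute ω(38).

38 = 2 · 19
38 = 2 · 19, which has 2 distinct prime factors.

2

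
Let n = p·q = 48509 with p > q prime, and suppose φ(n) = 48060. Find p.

φ(n) = (p−1)(q−1) = n − (p+q) + 1, so p + q = 48509 − 48060 + 1 = 450.
p and q are the roots of t² − 450t + 48509 = 0.
Discriminant: 450² − 4·48509 = 202500 − 194036 = 8464; √8464 = 92.
q = (450 − 92)/2 = 179, p = (450 + 92)/2 = 271.
Check: 179 · 271 = 48509.

271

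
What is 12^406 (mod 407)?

12

12^1 ≡ 12 (mod 407)
12^2 ≡ 12^2 = 144 ≡ 144 (mod 407)
12^4 ≡ 144^2 = 20736 ≡ 386 (mod 407)
12^8 ≡ 386^2 = 148996 ≡ 34 (mod 407)
12^16 ≡ 34^2 = 1156 ≡ 342 (mod 407)
12^32 ≡ 342^2 = 116964 ≡ 155 (mod 407)
12^64 ≡ 155^2 = 24025 ≡ 12 (mod 407)
12^128 ≡ 12^2 = 144 ≡ 144 (mod 407)
12^256 ≡ 144^2 = 20736 ≡ 386 (mod 407)
406 = 256 + 128 + 16 + 4 + 2 in binary powers of 2.
So 12^406 ≡ 386 · 144 · 342 · 386 · 144 ≡ 12 (mod 407).
Since 12 ≠ 1, base 12 is a Fermat witness: 407 is composite.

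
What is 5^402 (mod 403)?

311

5^1 ≡ 5 (mod 403)
5^2 ≡ 5^2 = 25 ≡ 25 (mod 403)
5^4 ≡ 25^2 = 625 ≡ 222 (mod 403)
5^8 ≡ 222^2 = 49284 ≡ 118 (mod 403)
5^16 ≡ 118^2 = 13924 ≡ 222 (mod 403)
5^32 ≡ 222^2 = 49284 ≡ 118 (mod 403)
5^64 ≡ 118^2 = 13924 ≡ 222 (mod 403)
5^128 ≡ 222^2 = 49284 ≡ 118 (mod 403)
5^256 ≡ 118^2 = 13924 ≡ 222 (mod 403)
402 = 256 + 128 + 16 + 2 in binary powers of 2.
So 5^402 ≡ 222 · 118 · 222 · 25 ≡ 311 (mod 403).
Since 311 ≠ 1, base 5 is a Fermat witness: 403 is composite.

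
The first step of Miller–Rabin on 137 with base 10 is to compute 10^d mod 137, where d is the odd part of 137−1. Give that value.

10

137 − 1 = 136 = 2^3 · 17, so d = 17.
10^1 ≡ 10 (mod 137)
10^2 ≡ 10^2 = 100 ≡ 100 (mod 137)
10^4 ≡ 100^2 = 10000 ≡ 136 (mod 137)
10^8 ≡ 136^2 = 18496 ≡ 1 (mod 137)
10^16 ≡ 1^2 = 1 ≡ 1 (mod 137)
17 = 16 + 1 in binary powers of 2.
So 10^17 ≡ 1 · 10 ≡ 10 (mod 137).
Squaring chain: 10 → 100 → 136; reaches −1, so base 10 does not prove 137 composite.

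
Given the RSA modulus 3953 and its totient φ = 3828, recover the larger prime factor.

67

φ(n) = (p−1)(q−1) = n − (p+q) + 1, so p + q = 3953 − 3828 + 1 = 126.
p and q are the roots of t² − 126t + 3953 = 0.
Discriminant: 126² − 4·3953 = 15876 − 15812 = 64; √64 = 8.
q = (126 − 8)/2 = 59, p = (126 + 8)/2 = 67.
Check: 59 · 67 = 3953.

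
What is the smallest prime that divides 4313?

4313 is odd.
Digit sum 11, not divisible by 3.
Ends in 3: not divisible by 5.
7: 4313 = 7·616 + 1
11: 4313 = 11·392 + 1
13: 4313 = 13·331 + 10
17: 4313 = 17·253 + 12
19: 4313 = 19·227

19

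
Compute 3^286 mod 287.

32

3^1 ≡ 3 (mod 287)
3^2 ≡ 3^2 = 9 ≡ 9 (mod 287)
3^4 ≡ 9^2 = 81 ≡ 81 (mod 287)
3^8 ≡ 81^2 = 6561 ≡ 247 (mod 287)
3^16 ≡ 247^2 = 61009 ≡ 165 (mod 287)
3^32 ≡ 165^2 = 27225 ≡ 247 (mod 287)
3^64 ≡ 247^2 = 61009 ≡ 165 (mod 287)
3^128 ≡ 165^2 = 27225 ≡ 247 (mod 287)
3^256 ≡ 247^2 = 61009 ≡ 165 (mod 287)
286 = 256 + 16 + 8 + 4 + 2 in binary powers of 2.
So 3^286 ≡ 165 · 165 · 247 · 81 · 9 ≡ 32 (mod 287).
Since 32 ≠ 1, base 3 is a Fermat witness: 287 is composite.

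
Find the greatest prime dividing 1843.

1843 = 19 · 97
97 is prime.
So 1843 = 19 · 97; the largest prime factor is 97.

97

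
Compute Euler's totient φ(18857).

Factor: 18857 = 109 · 173.
φ(18857) = (109−1) · (173−1) = 108 · 172 = 18576.

18576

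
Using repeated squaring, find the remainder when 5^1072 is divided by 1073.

5^1 ≡ 5 (mod 1073)
5^2 ≡ 5^2 = 25 ≡ 25 (mod 1073)
5^4 ≡ 25^2 = 625 ≡ 625 (mod 1073)
5^8 ≡ 625^2 = 390625 ≡ 53 (mod 1073)
5^16 ≡ 53^2 = 2809 ≡ 663 (mod 1073)
5^32 ≡ 663^2 = 439569 ≡ 712 (mod 1073)
5^64 ≡ 712^2 = 506944 ≡ 488 (mod 1073)
5^128 ≡ 488^2 = 238144 ≡ 1011 (mod 1073)
5^256 ≡ 1011^2 = 1022121 ≡ 625 (mod 1073)
5^512 ≡ 625^2 = 390625 ≡ 53 (mod 1073)
5^1024 ≡ 53^2 = 2809 ≡ 663 (mod 1073)
1072 = 1024 + 32 + 16 in binary powers of 2.
So 5^1072 ≡ 663 · 712 · 663 ≡ 488 (mod 1073).
Since 488 ≠ 1, base 5 is a Fermat witness: 1073 is composite.

488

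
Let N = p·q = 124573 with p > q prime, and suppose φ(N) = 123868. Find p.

359

φ(n) = (p−1)(q−1) = n − (p+q) + 1, so p + q = 124573 − 123868 + 1 = 706.
p and q are the roots of t² − 706t + 124573 = 0.
Discriminant: 706² − 4·124573 = 498436 − 498292 = 144; √144 = 12.
q = (706 − 12)/2 = 347, p = (706 + 12)/2 = 359.
Check: 347 · 359 = 124573.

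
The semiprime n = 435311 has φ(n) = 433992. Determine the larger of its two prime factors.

677

φ(n) = (p−1)(q−1) = n − (p+q) + 1, so p + q = 435311 − 433992 + 1 = 1320.
p and q are the roots of t² − 1320t + 435311 = 0.
Discriminant: 1320² − 4·435311 = 1742400 − 1741244 = 1156; √1156 = 34.
q = (1320 − 34)/2 = 643, p = (1320 + 34)/2 = 677.
Check: 643 · 677 = 435311.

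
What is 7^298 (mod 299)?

7^1 ≡ 7 (mod 299)
7^2 ≡ 7^2 = 49 ≡ 49 (mod 299)
7^4 ≡ 49^2 = 2401 ≡ 9 (mod 299)
7^8 ≡ 9^2 = 81 ≡ 81 (mod 299)
7^16 ≡ 81^2 = 6561 ≡ 282 (mod 299)
7^32 ≡ 282^2 = 79524 ≡ 289 (mod 299)
7^64 ≡ 289^2 = 83521 ≡ 100 (mod 299)
7^128 ≡ 100^2 = 10000 ≡ 133 (mod 299)
7^256 ≡ 133^2 = 17689 ≡ 48 (mod 299)
298 = 256 + 32 + 8 + 2 in binary powers of 2.
So 7^298 ≡ 48 · 289 · 81 · 49 ≡ 108 (mod 299).
Since 108 ≠ 1, base 7 is a Fermat witness: 299 is composite.

108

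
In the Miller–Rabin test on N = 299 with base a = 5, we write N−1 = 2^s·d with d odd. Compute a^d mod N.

291

299 − 1 = 298 = 2^1 · 149, so d = 149.
5^1 ≡ 5 (mod 299)
5^2 ≡ 5^2 = 25 ≡ 25 (mod 299)
5^4 ≡ 25^2 = 625 ≡ 27 (mod 299)
5^8 ≡ 27^2 = 729 ≡ 131 (mod 299)
5^16 ≡ 131^2 = 17161 ≡ 118 (mod 299)
5^32 ≡ 118^2 = 13924 ≡ 170 (mod 299)
5^64 ≡ 170^2 = 28900 ≡ 196 (mod 299)
5^128 ≡ 196^2 = 38416 ≡ 144 (mod 299)
149 = 128 + 16 + 4 + 1 in binary powers of 2.
So 5^149 ≡ 144 · 118 · 27 · 5 ≡ 291 (mod 299).
Squaring chain: 291; never reaches −1, so base 5 is a Miller–Rabin witness that 299 is composite.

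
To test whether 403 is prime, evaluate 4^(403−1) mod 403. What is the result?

4^1 ≡ 4 (mod 403)
4^2 ≡ 4^2 = 16 ≡ 16 (mod 403)
4^4 ≡ 16^2 = 256 ≡ 256 (mod 403)
4^8 ≡ 256^2 = 65536 ≡ 250 (mod 403)
4^16 ≡ 250^2 = 62500 ≡ 35 (mod 403)
4^32 ≡ 35^2 = 1225 ≡ 16 (mod 403)
4^64 ≡ 16^2 = 256 ≡ 256 (mod 403)
4^128 ≡ 256^2 = 65536 ≡ 250 (mod 403)
4^256 ≡ 250^2 = 62500 ≡ 35 (mod 403)
402 = 256 + 128 + 16 + 2 in binary powers of 2.
So 4^402 ≡ 35 · 250 · 35 · 16 ≡ 326 (mod 403).
Since 326 ≠ 1, base 4 is a Fermat witness: 403 is composite.

326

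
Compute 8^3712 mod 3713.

3494

8^1 ≡ 8 (mod 3713)
8^2 ≡ 8^2 = 64 ≡ 64 (mod 3713)
8^4 ≡ 64^2 = 4096 ≡ 383 (mod 3713)
8^8 ≡ 383^2 = 146689 ≡ 1882 (mod 3713)
8^16 ≡ 1882^2 = 3541924 ≡ 3435 (mod 3713)
8^32 ≡ 3435^2 = 11799225 ≡ 3024 (mod 3713)
8^64 ≡ 3024^2 = 9144576 ≡ 3170 (mod 3713)
8^128 ≡ 3170^2 = 10048900 ≡ 1522 (mod 3713)
8^256 ≡ 1522^2 = 2316484 ≡ 3285 (mod 3713)
8^512 ≡ 3285^2 = 10791225 ≡ 1247 (mod 3713)
8^1024 ≡ 1247^2 = 1555009 ≡ 2975 (mod 3713)
8^2048 ≡ 2975^2 = 8850625 ≡ 2546 (mod 3713)
3712 = 2048 + 1024 + 512 + 128 in binary powers of 2.
So 8^3712 ≡ 2546 · 2975 · 1247 · 1522 ≡ 3494 (mod 3713).
Since 3494 ≠ 1, base 8 is a Fermat witness: 3713 is composite.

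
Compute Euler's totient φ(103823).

101614

Factor: 103823 = 47^3.
φ(103823) = 47^2·(47−1) = 101614.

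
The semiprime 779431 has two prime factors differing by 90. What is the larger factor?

Since p = q + 90, we have 779431 = q(q + 90), so q² + 90q − 779431 = 0.
Discriminant: 90² + 4·779431 = 8100 + 3117724 = 3125824; √3125824 = 1768.
q = (−90 + 1768)/2 = 839, and p = q + 90 = 929.
Check: 839 · 929 = 779431.

929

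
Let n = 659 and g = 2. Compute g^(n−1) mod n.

1

2^1 ≡ 2 (mod 659)
2^2 ≡ 2^2 = 4 ≡ 4 (mod 659)
2^4 ≡ 4^2 = 16 ≡ 16 (mod 659)
2^8 ≡ 16^2 = 256 ≡ 256 (mod 659)
2^16 ≡ 256^2 = 65536 ≡ 295 (mod 659)
2^32 ≡ 295^2 = 87025 ≡ 37 (mod 659)
2^64 ≡ 37^2 = 1369 ≡ 51 (mod 659)
2^128 ≡ 51^2 = 2601 ≡ 624 (mod 659)
2^256 ≡ 624^2 = 389376 ≡ 566 (mod 659)
2^512 ≡ 566^2 = 320356 ≡ 82 (mod 659)
658 = 512 + 128 + 16 + 2 in binary powers of 2.
So 2^658 ≡ 82 · 624 · 295 · 4 ≡ 1 (mod 659).
Since the result is 1, base 2 gives no evidence that 659 is composite.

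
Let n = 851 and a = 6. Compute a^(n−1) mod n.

147

6^1 ≡ 6 (mod 851)
6^2 ≡ 6^2 = 36 ≡ 36 (mod 851)
6^4 ≡ 36^2 = 1296 ≡ 445 (mod 851)
6^8 ≡ 445^2 = 198025 ≡ 593 (mod 851)
6^16 ≡ 593^2 = 351649 ≡ 186 (mod 851)
6^32 ≡ 186^2 = 34596 ≡ 556 (mod 851)
6^64 ≡ 556^2 = 309136 ≡ 223 (mod 851)
6^128 ≡ 223^2 = 49729 ≡ 371 (mod 851)
6^256 ≡ 371^2 = 137641 ≡ 630 (mod 851)
6^512 ≡ 630^2 = 396900 ≡ 334 (mod 851)
850 = 512 + 256 + 64 + 16 + 2 in binary powers of 2.
So 6^850 ≡ 334 · 630 · 223 · 186 · 36 ≡ 147 (mod 851).
Since 147 ≠ 1, base 6 is a Fermat witness: 851 is composite.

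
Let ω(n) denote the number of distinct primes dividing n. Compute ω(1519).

1519 = 7^2 · 31
1519 = 7^2 · 31, which has 2 distinct prime factors.

2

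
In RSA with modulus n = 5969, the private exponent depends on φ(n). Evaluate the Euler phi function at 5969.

5796

Factor: 5969 = 47 · 127.
φ(5969) = (47−1) · (127−1) = 46 · 126 = 5796.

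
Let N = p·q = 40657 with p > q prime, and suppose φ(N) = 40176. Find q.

φ(n) = (p−1)(q−1) = n − (p+q) + 1, so p + q = 40657 − 40176 + 1 = 482.
p and q are the roots of t² − 482t + 40657 = 0.
Discriminant: 482² − 4·40657 = 232324 − 162628 = 69696; √69696 = 264.
q = (482 − 264)/2 = 109, p = (482 + 264)/2 = 373.
Check: 109 · 373 = 40657.

109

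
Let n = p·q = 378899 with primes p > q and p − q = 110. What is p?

673

Since p = q + 110, we have 378899 = q(q + 110), so q² + 110q − 378899 = 0.
Discriminant: 110² + 4·378899 = 12100 + 1515596 = 1527696; √1527696 = 1236.
q = (−110 + 1236)/2 = 563, and p = q + 110 = 673.
Check: 563 · 673 = 378899.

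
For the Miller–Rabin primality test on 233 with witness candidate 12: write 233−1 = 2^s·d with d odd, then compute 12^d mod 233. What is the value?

221

233 − 1 = 232 = 2^3 · 29, so d = 29.
12^1 ≡ 12 (mod 233)
12^2 ≡ 12^2 = 144 ≡ 144 (mod 233)
12^4 ≡ 144^2 = 20736 ≡ 232 (mod 233)
12^8 ≡ 232^2 = 53824 ≡ 1 (mod 233)
12^16 ≡ 1^2 = 1 ≡ 1 (mod 233)
29 = 16 + 8 + 4 + 1 in binary powers of 2.
So 12^29 ≡ 1 · 1 · 232 · 12 ≡ 221 (mod 233).
Squaring chain: 221 → 144 → 232; reaches −1, so base 12 does not prove 233 composite.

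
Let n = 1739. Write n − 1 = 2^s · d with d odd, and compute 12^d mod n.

1635

1739 − 1 = 1738 = 2^1 · 869, so d = 869.
12^1 ≡ 12 (mod 1739)
12^2 ≡ 12^2 = 144 ≡ 144 (mod 1739)
12^4 ≡ 144^2 = 20736 ≡ 1607 (mod 1739)
12^8 ≡ 1607^2 = 2582449 ≡ 34 (mod 1739)
12^16 ≡ 34^2 = 1156 ≡ 1156 (mod 1739)
12^32 ≡ 1156^2 = 1336336 ≡ 784 (mod 1739)
12^64 ≡ 784^2 = 614656 ≡ 789 (mod 1739)
12^128 ≡ 789^2 = 622521 ≡ 1698 (mod 1739)
12^256 ≡ 1698^2 = 2883204 ≡ 1681 (mod 1739)
12^512 ≡ 1681^2 = 2825761 ≡ 1625 (mod 1739)
869 = 512 + 256 + 64 + 32 + 4 + 1 in binary powers of 2.
So 12^869 ≡ 1625 · 1681 · 789 · 784 · 1607 · 12 ≡ 1635 (mod 1739).
Squaring chain: 1635; never reaches −1, so base 12 is a Miller–Rabin witness that 1739 is composite.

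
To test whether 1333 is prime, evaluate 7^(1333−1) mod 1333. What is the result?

7^1 ≡ 7 (mod 1333)
7^2 ≡ 7^2 = 49 ≡ 49 (mod 1333)
7^4 ≡ 49^2 = 2401 ≡ 1068 (mod 1333)
7^8 ≡ 1068^2 = 1140624 ≡ 909 (mod 1333)
7^16 ≡ 909^2 = 826281 ≡ 1154 (mod 1333)
7^32 ≡ 1154^2 = 1331716 ≡ 49 (mod 1333)
7^64 ≡ 49^2 = 2401 ≡ 1068 (mod 1333)
7^128 ≡ 1068^2 = 1140624 ≡ 909 (mod 1333)
7^256 ≡ 909^2 = 826281 ≡ 1154 (mod 1333)
7^512 ≡ 1154^2 = 1331716 ≡ 49 (mod 1333)
7^1024 ≡ 49^2 = 2401 ≡ 1068 (mod 1333)
1332 = 1024 + 256 + 32 + 16 + 4 in binary powers of 2.
So 7^1332 ≡ 1068 · 1154 · 49 · 1154 · 1068 ≡ 388 (mod 1333).
Since 388 ≠ 1, base 7 is a Fermat witness: 1333 is composite.

388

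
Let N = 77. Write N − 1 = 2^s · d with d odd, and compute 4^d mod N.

25

77 − 1 = 76 = 2^2 · 19, so d = 19.
4^1 ≡ 4 (mod 77)
4^2 ≡ 4^2 = 16 ≡ 16 (mod 77)
4^4 ≡ 16^2 = 256 ≡ 25 (mod 77)
4^8 ≡ 25^2 = 625 ≡ 9 (mod 77)
4^16 ≡ 9^2 = 81 ≡ 4 (mod 77)
19 = 16 + 2 + 1 in binary powers of 2.
So 4^19 ≡ 4 · 16 · 4 ≡ 25 (mod 77).
Squaring chain: 25 → 9; never reaches −1, so base 4 is a Miller–Rabin witness that 77 is composite.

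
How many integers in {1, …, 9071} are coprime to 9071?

8832

Factor: 9071 = 47 · 193.
φ(9071) = (47−1) · (193−1) = 46 · 192 = 8832.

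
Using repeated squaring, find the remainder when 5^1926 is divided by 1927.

291

5^1 ≡ 5 (mod 1927)
5^2 ≡ 5^2 = 25 ≡ 25 (mod 1927)
5^4 ≡ 25^2 = 625 ≡ 625 (mod 1927)
5^8 ≡ 625^2 = 390625 ≡ 1371 (mod 1927)
5^16 ≡ 1371^2 = 1879641 ≡ 816 (mod 1927)
5^32 ≡ 816^2 = 665856 ≡ 1041 (mod 1927)
5^64 ≡ 1041^2 = 1083681 ≡ 707 (mod 1927)
5^128 ≡ 707^2 = 499849 ≡ 756 (mod 1927)
5^256 ≡ 756^2 = 571536 ≡ 1144 (mod 1927)
5^512 ≡ 1144^2 = 1308736 ≡ 303 (mod 1927)
5^1024 ≡ 303^2 = 91809 ≡ 1240 (mod 1927)
1926 = 1024 + 512 + 256 + 128 + 4 + 2 in binary powers of 2.
So 5^1926 ≡ 1240 · 303 · 1144 · 756 · 625 · 25 ≡ 291 (mod 1927).
Since 291 ≠ 1, base 5 is a Fermat witness: 1927 is composite.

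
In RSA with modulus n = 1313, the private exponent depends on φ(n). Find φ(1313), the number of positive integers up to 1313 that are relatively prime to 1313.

Factor: 1313 = 13 · 101.
φ(1313) = (13−1) · (101−1) = 12 · 100 = 1200.

1200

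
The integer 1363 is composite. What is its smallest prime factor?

29

1363 is odd.
Digit sum 13, not divisible by 3.
Ends in 3: not divisible by 5.
7: 1363 = 7·194 + 5
11: 1363 = 11·123 + 10
13: 1363 = 13·104 + 11
17: 1363 = 17·80 + 3
19: 1363 = 19·71 + 14
23: 1363 = 23·59 + 6
29: 1363 = 29·47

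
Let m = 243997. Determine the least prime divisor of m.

13

243997 is odd.
Digit sum 34, not divisible by 3.
Ends in 7: not divisible by 5.
7: 243997 = 7·34856 + 5
11: 243997 = 11·22181 + 6
13: 243997 = 13·18769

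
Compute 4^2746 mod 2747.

2046

4^1 ≡ 4 (mod 2747)
4^2 ≡ 4^2 = 16 ≡ 16 (mod 2747)
4^4 ≡ 16^2 = 256 ≡ 256 (mod 2747)
4^8 ≡ 256^2 = 65536 ≡ 2355 (mod 2747)
4^16 ≡ 2355^2 = 5546025 ≡ 2579 (mod 2747)
4^32 ≡ 2579^2 = 6651241 ≡ 754 (mod 2747)
4^64 ≡ 754^2 = 568516 ≡ 2634 (mod 2747)
4^128 ≡ 2634^2 = 6937956 ≡ 1781 (mod 2747)
4^256 ≡ 1781^2 = 3171961 ≡ 1923 (mod 2747)
4^512 ≡ 1923^2 = 3697929 ≡ 467 (mod 2747)
4^1024 ≡ 467^2 = 218089 ≡ 1076 (mod 2747)
4^2048 ≡ 1076^2 = 1157776 ≡ 1289 (mod 2747)
2746 = 2048 + 512 + 128 + 32 + 16 + 8 + 2 in binary powers of 2.
So 4^2746 ≡ 1289 · 467 · 1781 · 754 · 2579 · 2355 · 16 ≡ 2046 (mod 2747).
Since 2046 ≠ 1, base 4 is a Fermat witness: 2747 is composite.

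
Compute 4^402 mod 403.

4^1 ≡ 4 (mod 403)
4^2 ≡ 4^2 = 16 ≡ 16 (mod 403)
4^4 ≡ 16^2 = 256 ≡ 256 (mod 403)
4^8 ≡ 256^2 = 65536 ≡ 250 (mod 403)
4^16 ≡ 250^2 = 62500 ≡ 35 (mod 403)
4^32 ≡ 35^2 = 1225 ≡ 16 (mod 403)
4^64 ≡ 16^2 = 256 ≡ 256 (mod 403)
4^128 ≡ 256^2 = 65536 ≡ 250 (mod 403)
4^256 ≡ 250^2 = 62500 ≡ 35 (mod 403)
402 = 256 + 128 + 16 + 2 in binary powers of 2.
So 4^402 ≡ 35 · 250 · 35 · 16 ≡ 326 (mod 403).
Since 326 ≠ 1, base 4 is a Fermat witness: 403 is composite.

326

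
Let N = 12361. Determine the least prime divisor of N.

47

12361 is odd.
Digit sum 13, not divisible by 3.
Ends in 1: not divisible by 5.
7: 12361 = 7·1765 + 6
11: 12361 = 11·1123 + 8
13: 12361 = 13·950 + 11
17: 12361 = 17·727 + 2
19: 12361 = 19·650 + 11
23: 12361 = 23·537 + 10
29: 12361 = 29·426 + 7
31: 12361 = 31·398 + 23
37: 12361 = 37·334 + 3
41: 12361 = 41·301 + 20
43: 12361 = 43·287 + 20
47: 12361 = 47·263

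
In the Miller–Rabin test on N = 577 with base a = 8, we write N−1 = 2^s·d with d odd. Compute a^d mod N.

577 − 1 = 576 = 2^6 · 9, so d = 9.
8^1 ≡ 8 (mod 577)
8^2 ≡ 8^2 = 64 ≡ 64 (mod 577)
8^4 ≡ 64^2 = 4096 ≡ 57 (mod 577)
8^8 ≡ 57^2 = 3249 ≡ 364 (mod 577)
9 = 8 + 1 in binary powers of 2.
So 8^9 ≡ 364 · 8 ≡ 27 (mod 577).
Squaring chain: 27 → 152 → 24 → 576 → 1 → 1; reaches −1, so base 8 does not prove 577 composite.

27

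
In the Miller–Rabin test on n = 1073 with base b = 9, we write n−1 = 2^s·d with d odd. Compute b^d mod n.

1073 − 1 = 1072 = 2^4 · 67, so d = 67.
9^1 ≡ 9 (mod 1073)
9^2 ≡ 9^2 = 81 ≡ 81 (mod 1073)
9^4 ≡ 81^2 = 6561 ≡ 123 (mod 1073)
9^8 ≡ 123^2 = 15129 ≡ 107 (mod 1073)
9^16 ≡ 107^2 = 11449 ≡ 719 (mod 1073)
9^32 ≡ 719^2 = 516961 ≡ 848 (mod 1073)
9^64 ≡ 848^2 = 719104 ≡ 194 (mod 1073)
67 = 64 + 2 + 1 in binary powers of 2.
So 9^67 ≡ 194 · 81 · 9 ≡ 863 (mod 1073).
Squaring chain: 863 → 107 → 719 → 848; never reaches −1, so base 9 is a Miller–Rabin witness that 1073 is composite.

863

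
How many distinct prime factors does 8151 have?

4

8151 = 3 · 2717
2717 = 11 · 247
247 = 13 · 19
8151 = 3 · 11 · 13 · 19, which has 4 distinct prime factors.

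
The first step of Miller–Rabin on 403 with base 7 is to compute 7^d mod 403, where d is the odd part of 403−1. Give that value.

190

403 − 1 = 402 = 2^1 · 201, so d = 201.
7^1 ≡ 7 (mod 403)
7^2 ≡ 7^2 = 49 ≡ 49 (mod 403)
7^4 ≡ 49^2 = 2401 ≡ 386 (mod 403)
7^8 ≡ 386^2 = 148996 ≡ 289 (mod 403)
7^16 ≡ 289^2 = 83521 ≡ 100 (mod 403)
7^32 ≡ 100^2 = 10000 ≡ 328 (mod 403)
7^64 ≡ 328^2 = 107584 ≡ 386 (mod 403)
7^128 ≡ 386^2 = 148996 ≡ 289 (mod 403)
201 = 128 + 64 + 8 + 1 in binary powers of 2.
So 7^201 ≡ 289 · 386 · 289 · 7 ≡ 190 (mod 403).
Squaring chain: 190; never reaches −1, so base 7 is a Miller–Rabin witness that 403 is composite.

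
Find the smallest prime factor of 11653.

43

11653 is odd.
Digit sum 16, not divisible by 3.
Ends in 3: not divisible by 5.
7: 11653 = 7·1664 + 5
11: 11653 = 11·1059 + 4
13: 11653 = 13·896 + 5
17: 11653 = 17·685 + 8
19: 11653 = 19·613 + 6
23: 11653 = 23·506 + 15
29: 11653 = 29·401 + 24
31: 11653 = 31·375 + 28
37: 11653 = 37·314 + 35
41: 11653 = 41·284 + 9
43: 11653 = 43·271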